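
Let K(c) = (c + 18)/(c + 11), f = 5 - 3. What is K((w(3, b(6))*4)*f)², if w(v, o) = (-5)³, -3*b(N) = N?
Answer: 964324/978121 ≈ 0.98589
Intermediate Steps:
b(N) = -N/3
f = 2
w(v, o) = -125
K(c) = (18 + c)/(11 + c)
K((w(3, b(6))*4)*f)² = ((18 - 125*4*2)/(11 - 125*4*2))² = ((18 - 500*2)/(11 - 500*2))² = ((18 - 1000)/(11 - 1000))² = (-982/(-989))² = (-1/989*(-982))² = (982/989)² = 964324/978121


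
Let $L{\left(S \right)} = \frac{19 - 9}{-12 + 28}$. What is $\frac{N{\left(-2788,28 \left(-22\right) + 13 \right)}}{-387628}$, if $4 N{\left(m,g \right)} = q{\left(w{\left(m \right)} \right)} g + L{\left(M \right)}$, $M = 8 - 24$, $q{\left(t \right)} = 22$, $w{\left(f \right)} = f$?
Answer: $\frac{106123}{12404096} \approx 0.0085555$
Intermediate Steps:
$M = -16$ ($M = 8 - 24 = -16$)
$L{\left(S \right)} = \frac{5}{8}$ ($L{\left(S \right)} = \frac{10}{16} = 10 \cdot \frac{1}{16} = \frac{5}{8}$)
$N{\left(m,g \right)} = \frac{5}{32} + \frac{11 g}{2}$ ($N{\left(m,g \right)} = \frac{22 g + \frac{5}{8}}{4} = \frac{\frac{5}{8} + 22 g}{4} = \frac{5}{32} + \frac{11 g}{2}$)
$\frac{N{\left(-2788,28 \left(-22\right) + 13 \right)}}{-387628} = \frac{\frac{5}{32} + \frac{11 \left(28 \left(-22\right) + 13\right)}{2}}{-387628} = \left(\frac{5}{32} + \frac{11 \left(-616 + 13\right)}{2}\right) \left(- \frac{1}{387628}\right) = \left(\frac{5}{32} + \frac{11}{2} \left(-603\right)\right) \left(- \frac{1}{387628}\right) = \left(\frac{5}{32} - \frac{6633}{2}\right) \left(- \frac{1}{387628}\right) = \left(- \frac{106123}{32}\right) \left(- \frac{1}{387628}\right) = \frac{106123}{12404096}$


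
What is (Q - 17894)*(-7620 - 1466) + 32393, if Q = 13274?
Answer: 42009713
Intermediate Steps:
(Q - 17894)*(-7620 - 1466) + 32393 = (13274 - 17894)*(-7620 - 1466) + 32393 = -4620*(-9086) + 32393 = 41977320 + 32393 = 42009713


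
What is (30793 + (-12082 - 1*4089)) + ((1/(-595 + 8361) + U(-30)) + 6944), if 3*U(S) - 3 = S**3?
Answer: 97595323/7766 ≈ 12567.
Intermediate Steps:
U(S) = 1 + S**3/3
(30793 + (-12082 - 1*4089)) + ((1/(-595 + 8361) + U(-30)) + 6944) = (30793 + (-12082 - 1*4089)) + ((1/(-595 + 8361) + (1 + (1/3)*(-30)**3)) + 6944) = (30793 + (-12082 - 4089)) + ((1/7766 + (1 + (1/3)*(-27000))) + 6944) = (30793 - 16171) + ((1/7766 + (1 - 9000)) + 6944) = 14622 + ((1/7766 - 8999) + 6944) = 14622 + (-69886233/7766 + 6944) = 14622 - 15959129/7766 = 97595323/7766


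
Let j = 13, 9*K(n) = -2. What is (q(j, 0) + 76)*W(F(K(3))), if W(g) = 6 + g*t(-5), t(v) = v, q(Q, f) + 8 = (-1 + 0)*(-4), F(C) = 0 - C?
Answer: 352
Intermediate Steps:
K(n) = -2/9 (K(n) = (⅑)*(-2) = -2/9)
F(C) = -C
q(Q, f) = -4 (q(Q, f) = -8 + (-1 + 0)*(-4) = -8 - 1*(-4) = -8 + 4 = -4)
W(g) = 6 - 5*g (W(g) = 6 + g*(-5) = 6 - 5*g)
(q(j, 0) + 76)*W(F(K(3))) = (-4 + 76)*(6 - (-5)*(-2)/9) = 72*(6 - 5*2/9) = 72*(6 - 10/9) = 72*(44/9) = 352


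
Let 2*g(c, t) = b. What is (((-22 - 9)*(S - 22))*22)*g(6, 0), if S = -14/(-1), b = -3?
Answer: -8184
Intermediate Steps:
g(c, t) = -3/2 (g(c, t) = (1/2)*(-3) = -3/2)
S = 14 (S = -14*(-1) = 14)
(((-22 - 9)*(S - 22))*22)*g(6, 0) = (((-22 - 9)*(14 - 22))*22)*(-3/2) = (-31*(-8)*22)*(-3/2) = (248*22)*(-3/2) = 5456*(-3/2) = -8184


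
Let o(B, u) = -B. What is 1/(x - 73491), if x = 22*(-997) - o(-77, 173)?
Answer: -1/95502 ≈ -1.0471e-5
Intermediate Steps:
x = -22011 (x = 22*(-997) - (-1)*(-77) = -21934 - 1*77 = -21934 - 77 = -22011)
1/(x - 73491) = 1/(-22011 - 73491) = 1/(-95502) = -1/95502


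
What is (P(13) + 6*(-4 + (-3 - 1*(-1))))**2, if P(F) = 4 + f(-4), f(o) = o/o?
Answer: 961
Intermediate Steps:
f(o) = 1
P(F) = 5 (P(F) = 4 + 1 = 5)
(P(13) + 6*(-4 + (-3 - 1*(-1))))**2 = (5 + 6*(-4 + (-3 - 1*(-1))))**2 = (5 + 6*(-4 + (-3 + 1)))**2 = (5 + 6*(-4 - 2))**2 = (5 + 6*(-6))**2 = (5 - 36)**2 = (-31)**2 = 961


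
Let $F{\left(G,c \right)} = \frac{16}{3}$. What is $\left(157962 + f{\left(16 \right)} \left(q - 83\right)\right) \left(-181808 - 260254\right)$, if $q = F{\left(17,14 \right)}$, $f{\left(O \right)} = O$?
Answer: $-69279661932$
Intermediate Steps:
$F{\left(G,c \right)} = \frac{16}{3}$ ($F{\left(G,c \right)} = 16 \cdot \frac{1}{3} = \frac{16}{3}$)
$q = \frac{16}{3} \approx 5.3333$
$\left(157962 + f{\left(16 \right)} \left(q - 83\right)\right) \left(-181808 - 260254\right) = \left(157962 + 16 \left(\frac{16}{3} - 83\right)\right) \left(-181808 - 260254\right) = \left(157962 + 16 \left(- \frac{233}{3}\right)\right) \left(-442062\right) = \left(157962 - \frac{3728}{3}\right) \left(-442062\right) = \frac{470158}{3} \left(-442062\right) = -69279661932$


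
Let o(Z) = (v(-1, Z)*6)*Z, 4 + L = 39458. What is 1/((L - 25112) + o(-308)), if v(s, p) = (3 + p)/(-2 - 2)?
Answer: -1/126568 ≈ -7.9009e-6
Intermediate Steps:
L = 39454 (L = -4 + 39458 = 39454)
v(s, p) = -¾ - p/4 (v(s, p) = (3 + p)/(-4) = (3 + p)*(-¼) = -¾ - p/4)
o(Z) = Z*(-9/2 - 3*Z/2) (o(Z) = ((-¾ - Z/4)*6)*Z = (-9/2 - 3*Z/2)*Z = Z*(-9/2 - 3*Z/2))
1/((L - 25112) + o(-308)) = 1/((39454 - 25112) - 3/2*(-308)*(3 - 308)) = 1/(14342 - 3/2*(-308)*(-305)) = 1/(14342 - 140910) = 1/(-126568) = -1/126568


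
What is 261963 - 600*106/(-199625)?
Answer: 2091777099/7985 ≈ 2.6196e+5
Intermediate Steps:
261963 - 600*106/(-199625) = 261963 - 63600*(-1/199625) = 261963 + 2544/7985 = 2091777099/7985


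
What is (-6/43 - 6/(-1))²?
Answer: 63504/1849 ≈ 34.345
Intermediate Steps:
(-6/43 - 6/(-1))² = (-6*1/43 - 6*(-1))² = (-6/43 + 6)² = (252/43)² = 63504/1849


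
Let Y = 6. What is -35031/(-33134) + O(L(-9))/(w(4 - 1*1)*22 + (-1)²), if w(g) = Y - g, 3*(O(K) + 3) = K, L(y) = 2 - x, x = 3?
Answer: 6709891/6659934 ≈ 1.0075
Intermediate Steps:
L(y) = -1 (L(y) = 2 - 1*3 = 2 - 3 = -1)
O(K) = -3 + K/3
w(g) = 6 - g
-35031/(-33134) + O(L(-9))/(w(4 - 1*1)*22 + (-1)²) = -35031/(-33134) + (-3 + (⅓)*(-1))/((6 - (4 - 1*1))*22 + (-1)²) = -35031*(-1/33134) + (-3 - ⅓)/((6 - (4 - 1))*22 + 1) = 35031/33134 - 10/(3*((6 - 1*3)*22 + 1)) = 35031/33134 - 10/(3*((6 - 3)*22 + 1)) = 35031/33134 - 10/(3*(3*22 + 1)) = 35031/33134 - 10/(3*(66 + 1)) = 35031/33134 - 10/3/67 = 35031/33134 - 10/3*1/67 = 35031/33134 - 10/201 = 6709891/6659934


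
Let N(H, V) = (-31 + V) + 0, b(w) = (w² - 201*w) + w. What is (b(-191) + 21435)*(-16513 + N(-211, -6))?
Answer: -1590719800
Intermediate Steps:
b(w) = w² - 200*w
N(H, V) = -31 + V
(b(-191) + 21435)*(-16513 + N(-211, -6)) = (-191*(-200 - 191) + 21435)*(-16513 + (-31 - 6)) = (-191*(-391) + 21435)*(-16513 - 37) = (74681 + 21435)*(-16550) = 96116*(-16550) = -1590719800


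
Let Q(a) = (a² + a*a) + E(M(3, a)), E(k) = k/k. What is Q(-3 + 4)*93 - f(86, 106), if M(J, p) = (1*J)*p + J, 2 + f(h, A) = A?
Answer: 175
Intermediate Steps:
f(h, A) = -2 + A
M(J, p) = J + J*p (M(J, p) = J*p + J = J + J*p)
E(k) = 1
Q(a) = 1 + 2*a² (Q(a) = (a² + a*a) + 1 = (a² + a²) + 1 = 2*a² + 1 = 1 + 2*a²)
Q(-3 + 4)*93 - f(86, 106) = (1 + 2*(-3 + 4)²)*93 - (-2 + 106) = (1 + 2*1²)*93 - 1*104 = (1 + 2*1)*93 - 104 = (1 + 2)*93 - 104 = 3*93 - 104 = 279 - 104 = 175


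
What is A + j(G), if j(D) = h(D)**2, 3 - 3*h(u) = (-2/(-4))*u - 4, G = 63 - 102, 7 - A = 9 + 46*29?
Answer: -45287/36 ≈ -1258.0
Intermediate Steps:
A = -1336 (A = 7 - (9 + 46*29) = 7 - (9 + 1334) = 7 - 1*1343 = 7 - 1343 = -1336)
G = -39
h(u) = 7/3 - u/6 (h(u) = 1 - ((-2/(-4))*u - 4)/3 = 1 - ((-2*(-1/4))*u - 4)/3 = 1 - (u/2 - 4)/3 = 1 - (-4 + u/2)/3 = 1 + (4/3 - u/6) = 7/3 - u/6)
j(D) = (7/3 - D/6)**2
A + j(G) = -1336 + (-14 - 39)**2/36 = -1336 + (1/36)*(-53)**2 = -1336 + (1/36)*2809 = -1336 + 2809/36 = -45287/36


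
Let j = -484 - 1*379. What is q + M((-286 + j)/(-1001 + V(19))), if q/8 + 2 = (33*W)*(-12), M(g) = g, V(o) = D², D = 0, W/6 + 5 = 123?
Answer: -2245201811/1001 ≈ -2.2430e+6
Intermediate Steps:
W = 708 (W = -30 + 6*123 = -30 + 738 = 708)
j = -863 (j = -484 - 379 = -863)
V(o) = 0 (V(o) = 0² = 0)
q = -2242960 (q = -16 + 8*((33*708)*(-12)) = -16 + 8*(23364*(-12)) = -16 + 8*(-280368) = -16 - 2242944 = -2242960)
q + M((-286 + j)/(-1001 + V(19))) = -2242960 + (-286 - 863)/(-1001 + 0) = -2242960 - 1149/(-1001) = -2242960 - 1149*(-1/1001) = -2242960 + 1149/1001 = -2245201811/1001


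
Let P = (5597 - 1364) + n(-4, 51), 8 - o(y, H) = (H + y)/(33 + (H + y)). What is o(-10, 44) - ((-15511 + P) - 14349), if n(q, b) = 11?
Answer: 1716774/67 ≈ 25624.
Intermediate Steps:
o(y, H) = 8 - (H + y)/(33 + H + y) (o(y, H) = 8 - (H + y)/(33 + (H + y)) = 8 - (H + y)/(33 + H + y))
P = 4244 (P = (5597 - 1364) + 11 = 4233 + 11 = 4244)
o(-10, 44) - ((-15511 + P) - 14349) = (264 + 7*44 + 7*(-10))/(33 + 44 - 10) - ((-15511 + 4244) - 14349) = (264 + 308 - 70)/67 - (-11267 - 14349) = (1/67)*502 - 1*(-25616) = 502/67 + 25616 = 1716774/67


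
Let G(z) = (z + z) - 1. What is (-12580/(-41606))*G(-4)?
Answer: -56610/20803 ≈ -2.7212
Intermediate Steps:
G(z) = -1 + 2*z (G(z) = 2*z - 1 = -1 + 2*z)
(-12580/(-41606))*G(-4) = (-12580/(-41606))*(-1 + 2*(-4)) = (-12580*(-1/41606))*(-1 - 8) = (6290/20803)*(-9) = -56610/20803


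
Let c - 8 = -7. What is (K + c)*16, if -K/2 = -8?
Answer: 272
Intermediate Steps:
K = 16 (K = -2*(-8) = 16)
c = 1 (c = 8 - 7 = 1)
(K + c)*16 = (16 + 1)*16 = 17*16 = 272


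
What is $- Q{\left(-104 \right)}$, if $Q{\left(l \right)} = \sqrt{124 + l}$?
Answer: $- 2 \sqrt{5} \approx -4.4721$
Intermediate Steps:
$- Q{\left(-104 \right)} = - \sqrt{124 - 104} = - \sqrt{20} = - 2 \sqrt{5}$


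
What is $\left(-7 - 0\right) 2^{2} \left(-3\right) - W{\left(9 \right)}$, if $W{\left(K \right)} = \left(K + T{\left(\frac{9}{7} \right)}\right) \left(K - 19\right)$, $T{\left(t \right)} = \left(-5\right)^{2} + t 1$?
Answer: $\frac{3058}{7} \approx 436.86$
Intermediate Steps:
$T{\left(t \right)} = 25 + t$
$W{\left(K \right)} = \left(-19 + K\right) \left(\frac{184}{7} + K\right)$ ($W{\left(K \right)} = \left(K + \left(25 + \frac{9}{7}\right)\right) \left(K - 19\right) = \left(K + \left(25 + 9 \cdot \frac{1}{7}\right)\right) \left(-19 + K\right) = \left(K + \left(25 + \frac{9}{7}\right)\right) \left(-19 + K\right) = \left(K + \frac{184}{7}\right) \left(-19 + K\right) = \left(\frac{184}{7} + K\right) \left(-19 + K\right) = \left(-19 + K\right) \left(\frac{184}{7} + K\right)$)
$\left(-7 - 0\right) 2^{2} \left(-3\right) - W{\left(9 \right)} = \left(-7 - 0\right) 2^{2} \left(-3\right) - \left(- \frac{3496}{7} + 9^{2} + \frac{51}{7} \cdot 9\right) = \left(-7 + 0\right) 4 \left(-3\right) - \left(- \frac{3496}{7} + 81 + \frac{459}{7}\right) = \left(-7\right) 4 \left(-3\right) - - \frac{2470}{7} = \left(-28\right) \left(-3\right) + \frac{2470}{7} = 84 + \frac{2470}{7} = \frac{3058}{7}$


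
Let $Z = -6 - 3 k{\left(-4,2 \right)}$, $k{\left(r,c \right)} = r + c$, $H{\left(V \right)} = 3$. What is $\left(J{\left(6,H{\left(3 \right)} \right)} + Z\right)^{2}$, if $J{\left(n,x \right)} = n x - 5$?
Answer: $169$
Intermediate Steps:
$k{\left(r,c \right)} = c + r$
$J{\left(n,x \right)} = -5 + n x$
$Z = 0$ ($Z = -6 - 3 \left(2 - 4\right) = -6 - -6 = -6 + 6 = 0$)
$\left(J{\left(6,H{\left(3 \right)} \right)} + Z\right)^{2} = \left(\left(-5 + 6 \cdot 3\right) + 0\right)^{2} = \left(\left(-5 + 18\right) + 0\right)^{2} = \left(13 + 0\right)^{2} = 13^{2} = 169$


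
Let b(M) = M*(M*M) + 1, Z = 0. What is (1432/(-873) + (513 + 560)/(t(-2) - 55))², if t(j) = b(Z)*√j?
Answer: (2908360496*√2 + 1031213807873*I)/(762129*(110*√2 + 3023*I)) ≈ 446.5 + 21.192*I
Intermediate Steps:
b(M) = 1 + M³ (b(M) = M*M² + 1 = M³ + 1 = 1 + M³)
t(j) = √j (t(j) = (1 + 0³)*√j = (1 + 0)*√j = 1*√j = √j)
(1432/(-873) + (513 + 560)/(t(-2) - 55))² = (1432/(-873) + (513 + 560)/(√(-2) - 55))² = (1432*(-1/873) + 1073/(I*√2 - 55))² = (-1432/873 + 1073/(-55 + I*√2))²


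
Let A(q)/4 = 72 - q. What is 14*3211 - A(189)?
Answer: 45422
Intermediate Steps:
A(q) = 288 - 4*q (A(q) = 4*(72 - q) = 288 - 4*q)
14*3211 - A(189) = 14*3211 - (288 - 4*189) = 44954 - (288 - 756) = 44954 - 1*(-468) = 44954 + 468 = 45422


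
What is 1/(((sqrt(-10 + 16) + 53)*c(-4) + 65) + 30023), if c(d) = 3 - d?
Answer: 10153/309250129 - 7*sqrt(6)/927750387 ≈ 3.2813e-5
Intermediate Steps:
1/(((sqrt(-10 + 16) + 53)*c(-4) + 65) + 30023) = 1/(((sqrt(-10 + 16) + 53)*(3 - 1*(-4)) + 65) + 30023) = 1/(((sqrt(6) + 53)*(3 + 4) + 65) + 30023) = 1/(((53 + sqrt(6))*7 + 65) + 30023) = 1/(((371 + 7*sqrt(6)) + 65) + 30023) = 1/((436 + 7*sqrt(6)) + 30023) = 1/(30459 + 7*sqrt(6))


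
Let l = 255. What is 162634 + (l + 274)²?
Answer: 442475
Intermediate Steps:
162634 + (l + 274)² = 162634 + (255 + 274)² = 162634 + 529² = 162634 + 279841 = 442475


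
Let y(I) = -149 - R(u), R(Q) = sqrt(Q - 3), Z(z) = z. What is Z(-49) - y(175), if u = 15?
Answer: 100 + 2*sqrt(3) ≈ 103.46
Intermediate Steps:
R(Q) = sqrt(-3 + Q)
y(I) = -149 - 2*sqrt(3) (y(I) = -149 - sqrt(-3 + 15) = -149 - sqrt(12) = -149 - 2*sqrt(3))
Z(-49) - y(175) = -49 - (-149 - 2*sqrt(3)) = -49 + (149 + 2*sqrt(3)) = 100 + 2*sqrt(3)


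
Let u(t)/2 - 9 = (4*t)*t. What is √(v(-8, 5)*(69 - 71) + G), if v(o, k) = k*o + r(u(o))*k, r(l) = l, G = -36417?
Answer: I*√41637 ≈ 204.05*I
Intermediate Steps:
u(t) = 18 + 8*t² (u(t) = 18 + 2*((4*t)*t) = 18 + 2*(4*t²) = 18 + 8*t²)
v(o, k) = k*o + k*(18 + 8*o²) (v(o, k) = k*o + (18 + 8*o²)*k = k*o + k*(18 + 8*o²))
√(v(-8, 5)*(69 - 71) + G) = √((5*(18 - 8 + 8*(-8)²))*(69 - 71) - 36417) = √((5*(18 - 8 + 8*64))*(-2) - 36417) = √((5*(18 - 8 + 512))*(-2) - 36417) = √((5*522)*(-2) - 36417) = √(2610*(-2) - 36417) = √(-5220 - 36417) = √(-41637) = I*√41637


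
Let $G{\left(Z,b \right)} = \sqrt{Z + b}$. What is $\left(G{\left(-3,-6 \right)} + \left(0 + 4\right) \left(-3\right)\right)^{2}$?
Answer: $135 - 72 i \approx 135.0 - 72.0 i$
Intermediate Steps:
$\left(G{\left(-3,-6 \right)} + \left(0 + 4\right) \left(-3\right)\right)^{2} = \left(\sqrt{-3 - 6} + \left(0 + 4\right) \left(-3\right)\right)^{2} = \left(\sqrt{-9} + 4 \left(-3\right)\right)^{2} = \left(3 i - 12\right)^{2} = \left(-12 + 3 i\right)^{2}$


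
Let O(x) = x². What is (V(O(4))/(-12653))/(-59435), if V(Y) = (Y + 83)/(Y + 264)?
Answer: 99/210568695400 ≈ 4.7016e-10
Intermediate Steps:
V(Y) = (83 + Y)/(264 + Y)
(V(O(4))/(-12653))/(-59435) = (((83 + 4²)/(264 + 4²))/(-12653))/(-59435) = (((83 + 16)/(264 + 16))*(-1/12653))*(-1/59435) = ((99/280)*(-1/12653))*(-1/59435) = -99/3542840*(-1/59435) = 99/210568695400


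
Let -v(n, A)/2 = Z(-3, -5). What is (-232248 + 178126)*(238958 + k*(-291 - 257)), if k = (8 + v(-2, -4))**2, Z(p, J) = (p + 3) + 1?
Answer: -11865166060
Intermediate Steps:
Z(p, J) = 4 + p (Z(p, J) = (3 + p) + 1 = 4 + p)
v(n, A) = -2 (v(n, A) = -2*(4 - 3) = -2*1 = -2)
k = 36 (k = (8 - 2)**2 = 6**2 = 36)
(-232248 + 178126)*(238958 + k*(-291 - 257)) = (-232248 + 178126)*(238958 + 36*(-291 - 257)) = -54122*(238958 + 36*(-548)) = -54122*(238958 - 19728) = -54122*219230 = -11865166060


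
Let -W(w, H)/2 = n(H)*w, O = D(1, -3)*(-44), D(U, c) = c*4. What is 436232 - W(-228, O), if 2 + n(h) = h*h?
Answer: -126688360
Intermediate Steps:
D(U, c) = 4*c
n(h) = -2 + h² (n(h) = -2 + h*h = -2 + h²)
O = 528 (O = (4*(-3))*(-44) = -12*(-44) = 528)
W(w, H) = -2*w*(-2 + H²) (W(w, H) = -2*(-2 + H²)*w = -2*w*(-2 + H²))
436232 - W(-228, O) = 436232 - 2*(-228)*(2 - 1*528²) = 436232 - 2*(-228)*(2 - 1*278784) = 436232 - 2*(-228)*(2 - 278784) = 436232 - 2*(-228)*(-278782) = 436232 - 1*127124592 = 436232 - 127124592 = -126688360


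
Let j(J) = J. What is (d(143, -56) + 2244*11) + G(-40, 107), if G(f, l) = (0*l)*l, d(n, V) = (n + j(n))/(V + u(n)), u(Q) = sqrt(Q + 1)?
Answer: 49355/2 ≈ 24678.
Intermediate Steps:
u(Q) = sqrt(1 + Q)
d(n, V) = 2*n/(V + sqrt(1 + n)) (d(n, V) = (n + n)/(V + sqrt(1 + n)) = (2*n)/(V + sqrt(1 + n)) = 2*n/(V + sqrt(1 + n)))
G(f, l) = 0 (G(f, l) = 0*l = 0)
(d(143, -56) + 2244*11) + G(-40, 107) = (2*143/(-56 + sqrt(1 + 143)) + 2244*11) + 0 = (2*143/(-56 + sqrt(144)) + 24684) + 0 = (2*143/(-56 + 12) + 24684) + 0 = (2*143/(-44) + 24684) + 0 = (2*143*(-1/44) + 24684) + 0 = (-13/2 + 24684) + 0 = 49355/2 + 0 = 49355/2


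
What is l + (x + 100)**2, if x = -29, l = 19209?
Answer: 24250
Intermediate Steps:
l + (x + 100)**2 = 19209 + (-29 + 100)**2 = 19209 + 71**2 = 19209 + 5041 = 24250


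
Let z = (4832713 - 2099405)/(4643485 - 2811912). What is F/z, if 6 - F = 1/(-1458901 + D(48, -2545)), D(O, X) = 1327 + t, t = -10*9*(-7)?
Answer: 16010997589045/3982276690752 ≈ 4.0206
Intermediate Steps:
t = 630 (t = -90*(-7) = 630)
D(O, X) = 1957 (D(O, X) = 1327 + 630 = 1957)
F = 8741665/1456944 (F = 6 - 1/(-1458901 + 1957) = 6 - 1/(-1456944) = 6 - 1*(-1/1456944) = 6 + 1/1456944 = 8741665/1456944 ≈ 6.0000)
z = 2733308/1831573 ≈ 1.4923
F/z = 8741665/(1456944*(2733308/1831573)) = (8741665/1456944)*(1831573/2733308) = 16010997589045/3982276690752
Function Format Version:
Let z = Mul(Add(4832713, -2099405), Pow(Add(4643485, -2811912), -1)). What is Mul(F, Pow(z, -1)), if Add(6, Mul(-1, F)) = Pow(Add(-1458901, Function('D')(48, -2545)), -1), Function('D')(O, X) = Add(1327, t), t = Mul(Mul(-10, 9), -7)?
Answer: Rational(16010997589045, 3982276690752) ≈ 4.0206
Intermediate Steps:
t = 630 (t = Mul(-90, -7) = 630)
Function('D')(O, X) = 1957 (Function('D')(O, X) = Add(1327, 630) = 1957)
F = Rational(8741665, 1456944) (F = Add(6, Mul(-1, Pow(Add(-1458901, 1957), -1))) = Add(6, Mul(-1, Pow(-1456944, -1))) = Add(6, Mul(-1, Rational(-1, 1456944))) = Add(6, Rational(1, 1456944)) = Rational(8741665, 1456944) ≈ 6.0000)
z = Rational(2733308, 1831573) (z = Mul(2733308, Pow(1831573, -1)) = Mul(2733308, Rational(1, 1831573)) = Rational(2733308, 1831573) ≈ 1.4923)
Mul(F, Pow(z, -1)) = Mul(Rational(8741665, 1456944), Pow(Rational(2733308, 1831573), -1)) = Mul(Rational(8741665, 1456944), Rational(1831573, 2733308)) = Rational(16010997589045, 3982276690752)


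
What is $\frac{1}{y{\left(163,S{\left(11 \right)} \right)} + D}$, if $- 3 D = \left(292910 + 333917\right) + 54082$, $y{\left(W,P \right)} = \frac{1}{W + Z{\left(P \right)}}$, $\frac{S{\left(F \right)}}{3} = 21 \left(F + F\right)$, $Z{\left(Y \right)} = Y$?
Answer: $- \frac{4647}{1054728038} \approx -4.4059 \cdot 10^{-6}$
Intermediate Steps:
$S{\left(F \right)} = 126 F$ ($S{\left(F \right)} = 3 \cdot 21 \left(F + F\right) = 3 \cdot 21 \cdot 2 F = 3 \cdot 42 F = 126 F$)
$y{\left(W,P \right)} = \frac{1}{P + W}$ ($y{\left(W,P \right)} = \frac{1}{W + P} = \frac{1}{P + W}$)
$D = - \frac{680909}{3}$ ($D = - \frac{\left(292910 + 333917\right) + 54082}{3} = - \frac{626827 + 54082}{3} = \left(- \frac{1}{3}\right) 680909 = - \frac{680909}{3} \approx -2.2697 \cdot 10^{5}$)
$\frac{1}{y{\left(163,S{\left(11 \right)} \right)} + D} = \frac{1}{\frac{1}{126 \cdot 11 + 163} - \frac{680909}{3}} = \frac{1}{\frac{1}{1386 + 163} - \frac{680909}{3}} = \frac{1}{\frac{1}{1549} - \frac{680909}{3}} = \frac{1}{- \frac{1054728038}{4647}} = - \frac{4647}{1054728038}$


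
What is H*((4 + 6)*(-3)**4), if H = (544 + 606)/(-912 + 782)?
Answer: -93150/13 ≈ -7165.4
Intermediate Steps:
H = -115/13 (H = 1150/(-130) = 1150*(-1/130) = -115/13 ≈ -8.8462)
H*((4 + 6)*(-3)**4) = -115*(4 + 6)*(-3)**4/13 = -1150*81/13 = -115/13*810 = -93150/13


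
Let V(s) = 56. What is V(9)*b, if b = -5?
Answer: -280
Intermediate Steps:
V(9)*b = 56*(-5) = -280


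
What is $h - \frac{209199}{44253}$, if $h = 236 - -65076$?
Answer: $\frac{963347579}{14751} \approx 65307.0$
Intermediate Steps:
$h = 65312$ ($h = 236 + 65076 = 65312$)
$h - \frac{209199}{44253} = 65312 - \frac{209199}{44253} = 65312 - 209199 \cdot \frac{1}{44253} = 65312 - \frac{69733}{14751} = \frac{963347579}{14751}$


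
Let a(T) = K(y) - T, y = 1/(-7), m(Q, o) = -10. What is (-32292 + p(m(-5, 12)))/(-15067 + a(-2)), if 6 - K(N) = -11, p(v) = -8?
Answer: 425/198 ≈ 2.1465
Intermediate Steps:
y = -⅐ ≈ -0.14286
K(N) = 17 (K(N) = 6 - 1*(-11) = 6 + 11 = 17)
a(T) = 17 - T
(-32292 + p(m(-5, 12)))/(-15067 + a(-2)) = (-32292 - 8)/(-15067 + (17 - 1*(-2))) = -32300/(-15067 + (17 + 2)) = -32300/(-15067 + 19) = -32300/(-15048) = -32300*(-1/15048) = 425/198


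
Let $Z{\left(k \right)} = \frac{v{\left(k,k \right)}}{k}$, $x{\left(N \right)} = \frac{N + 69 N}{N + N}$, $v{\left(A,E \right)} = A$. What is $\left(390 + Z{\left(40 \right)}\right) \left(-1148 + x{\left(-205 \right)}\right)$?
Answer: $-435183$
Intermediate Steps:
$x{\left(N \right)} = 35$ ($x{\left(N \right)} = \frac{70 N}{2 N} = 70 N \frac{1}{2 N} = 35$)
$Z{\left(k \right)} = 1$ ($Z{\left(k \right)} = \frac{k}{k} = 1$)
$\left(390 + Z{\left(40 \right)}\right) \left(-1148 + x{\left(-205 \right)}\right) = \left(390 + 1\right) \left(-1148 + 35\right) = 391 \left(-1113\right) = -435183$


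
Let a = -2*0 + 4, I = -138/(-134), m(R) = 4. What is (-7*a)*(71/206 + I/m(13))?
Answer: -116347/6901 ≈ -16.859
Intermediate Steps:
I = 69/67 (I = -138*(-1/134) = 69/67 ≈ 1.0299)
a = 4 (a = 0 + 4 = 4)
(-7*a)*(71/206 + I/m(13)) = (-7*4)*(71/206 + (69/67)/4) = -28*(71*(1/206) + (69/67)*(¼)) = -28*(71/206 + 69/268) = -28*16621/27604 = -116347/6901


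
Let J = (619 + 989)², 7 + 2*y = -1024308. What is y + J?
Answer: 4147013/2 ≈ 2.0735e+6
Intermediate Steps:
y = -1024315/2 (y = -7/2 + (½)*(-1024308) = -7/2 - 512154 = -1024315/2 ≈ -5.1216e+5)
J = 2585664 (J = 1608² = 2585664)
y + J = -1024315/2 + 2585664 = 4147013/2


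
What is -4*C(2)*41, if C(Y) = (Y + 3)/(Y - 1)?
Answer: -820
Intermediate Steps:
C(Y) = (3 + Y)/(-1 + Y)
-4*C(2)*41 = -4*(3 + 2)/(-1 + 2)*41 = -4*5/1*41 = -4*5*41 = -20*41 = -820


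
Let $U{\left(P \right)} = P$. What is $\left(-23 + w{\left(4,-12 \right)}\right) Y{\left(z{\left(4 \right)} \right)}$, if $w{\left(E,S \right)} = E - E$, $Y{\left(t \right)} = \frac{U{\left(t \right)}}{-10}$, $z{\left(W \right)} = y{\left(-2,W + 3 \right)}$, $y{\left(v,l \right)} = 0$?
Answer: $0$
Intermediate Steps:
$z{\left(W \right)} = 0$
$Y{\left(t \right)} = - \frac{t}{10}$ ($Y{\left(t \right)} = \frac{t}{-10} = t \left(- \frac{1}{10}\right) = - \frac{t}{10}$)
$w{\left(E,S \right)} = 0$
$\left(-23 + w{\left(4,-12 \right)}\right) Y{\left(z{\left(4 \right)} \right)} = \left(-23 + 0\right) \left(\left(- \frac{1}{10}\right) 0\right) = \left(-23\right) 0 = 0$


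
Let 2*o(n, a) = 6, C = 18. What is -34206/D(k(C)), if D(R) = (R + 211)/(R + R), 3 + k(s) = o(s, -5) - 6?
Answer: 410472/205 ≈ 2002.3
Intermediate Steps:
o(n, a) = 3 (o(n, a) = (1/2)*6 = 3)
k(s) = -6 (k(s) = -3 + (3 - 6) = -3 - 3 = -6)
D(R) = (211 + R)/(2*R) (D(R) = (211 + R)/((2*R)) = (211 + R)*(1/(2*R)) = (211 + R)/(2*R))
-34206/D(k(C)) = -34206*(-12/(211 - 6)) = -34206/((1/2)*(-1/6)*205) = -34206/(-205/12) = -34206*(-12/205) = 410472/205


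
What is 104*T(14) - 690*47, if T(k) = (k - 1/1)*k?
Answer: -13502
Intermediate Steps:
T(k) = k*(-1 + k) (T(k) = (k - 1*1)*k = (k - 1)*k = (-1 + k)*k = k*(-1 + k))
104*T(14) - 690*47 = 104*(14*(-1 + 14)) - 690*47 = 104*(14*13) - 32430 = 104*182 - 32430 = 18928 - 32430 = -13502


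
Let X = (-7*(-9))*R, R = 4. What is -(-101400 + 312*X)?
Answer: 22776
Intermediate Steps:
X = 252 (X = -7*(-9)*4 = 63*4 = 252)
-(-101400 + 312*X) = -312/(1/(-325 + 252)) = -312/(1/(-73)) = -312/(-1/73) = -312*(-73) = 22776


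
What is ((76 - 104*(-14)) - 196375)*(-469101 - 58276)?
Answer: 102755716811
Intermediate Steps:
((76 - 104*(-14)) - 196375)*(-469101 - 58276) = ((76 + 1456) - 196375)*(-527377) = (1532 - 196375)*(-527377) = -194843*(-527377) = 102755716811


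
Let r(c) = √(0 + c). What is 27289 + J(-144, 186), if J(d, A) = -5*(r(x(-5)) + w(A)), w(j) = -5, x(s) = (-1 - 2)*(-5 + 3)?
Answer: 27314 - 5*√6 ≈ 27302.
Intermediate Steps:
x(s) = 6 (x(s) = -3*(-2) = 6)
r(c) = √c
J(d, A) = 25 - 5*√6 (J(d, A) = -5*(√6 - 5) = -5*(-5 + √6) = 25 - 5*√6)
27289 + J(-144, 186) = 27289 + (25 - 5*√6) = 27314 - 5*√6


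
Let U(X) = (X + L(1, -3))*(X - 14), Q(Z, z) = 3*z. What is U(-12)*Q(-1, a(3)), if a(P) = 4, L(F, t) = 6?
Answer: 1872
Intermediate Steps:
U(X) = (-14 + X)*(6 + X) (U(X) = (X + 6)*(X - 14) = (6 + X)*(-14 + X) = (-14 + X)*(6 + X))
U(-12)*Q(-1, a(3)) = (-84 + (-12)² - 8*(-12))*(3*4) = (-84 + 144 + 96)*12 = 156*12 = 1872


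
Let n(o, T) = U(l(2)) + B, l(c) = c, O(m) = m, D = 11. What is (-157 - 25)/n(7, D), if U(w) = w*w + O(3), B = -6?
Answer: -182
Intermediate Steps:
U(w) = 3 + w² (U(w) = w*w + 3 = w² + 3 = 3 + w²)
n(o, T) = 1 (n(o, T) = (3 + 2²) - 6 = (3 + 4) - 6 = 7 - 6 = 1)
(-157 - 25)/n(7, D) = (-157 - 25)/1 = -182*1 = -182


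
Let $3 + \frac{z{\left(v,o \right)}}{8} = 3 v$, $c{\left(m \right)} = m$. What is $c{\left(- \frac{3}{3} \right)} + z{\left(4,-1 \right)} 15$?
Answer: $1079$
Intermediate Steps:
$z{\left(v,o \right)} = -24 + 24 v$ ($z{\left(v,o \right)} = -24 + 8 \cdot 3 v = -24 + 24 v$)
$c{\left(- \frac{3}{3} \right)} + z{\left(4,-1 \right)} 15 = - \frac{3}{3} + \left(-24 + 24 \cdot 4\right) 15 = \left(-3\right) \frac{1}{3} + \left(-24 + 96\right) 15 = -1 + 72 \cdot 15 = -1 + 1080 = 1079$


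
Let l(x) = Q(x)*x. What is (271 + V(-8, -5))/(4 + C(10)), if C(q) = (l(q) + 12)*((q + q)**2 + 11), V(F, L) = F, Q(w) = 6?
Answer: 263/29596 ≈ 0.0088863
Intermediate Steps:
l(x) = 6*x
C(q) = (11 + 4*q**2)*(12 + 6*q) (C(q) = (6*q + 12)*((q + q)**2 + 11) = (12 + 6*q)*((2*q)**2 + 11) = (12 + 6*q)*(4*q**2 + 11) = (12 + 6*q)*(11 + 4*q**2) = (11 + 4*q**2)*(12 + 6*q))
(271 + V(-8, -5))/(4 + C(10)) = (271 - 8)/(4 + (132 + 24*10**3 + 48*10**2 + 66*10)) = 263/(4 + (132 + 24*1000 + 48*100 + 660)) = 263/(4 + (132 + 24000 + 4800 + 660)) = 263/(4 + 29592) = 263/29596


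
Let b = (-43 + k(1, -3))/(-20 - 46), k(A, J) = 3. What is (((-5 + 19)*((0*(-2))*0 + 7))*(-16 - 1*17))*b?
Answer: -1960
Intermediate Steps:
b = 20/33 (b = (-43 + 3)/(-20 - 46) = -40/(-66) = -40*(-1/66) = 20/33 ≈ 0.60606)
(((-5 + 19)*((0*(-2))*0 + 7))*(-16 - 1*17))*b = (((-5 + 19)*((0*(-2))*0 + 7))*(-16 - 1*17))*(20/33) = ((14*(0*0 + 7))*(-16 - 17))*(20/33) = ((14*(0 + 7))*(-33))*(20/33) = ((14*7)*(-33))*(20/33) = (98*(-33))*(20/33) = -3234*20/33 = -1960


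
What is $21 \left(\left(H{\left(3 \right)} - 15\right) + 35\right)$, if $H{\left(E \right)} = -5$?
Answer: $315$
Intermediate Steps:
$21 \left(\left(H{\left(3 \right)} - 15\right) + 35\right) = 21 \left(\left(-5 - 15\right) + 35\right) = 21 \left(-20 + 35\right) = 21 \cdot 15 = 315$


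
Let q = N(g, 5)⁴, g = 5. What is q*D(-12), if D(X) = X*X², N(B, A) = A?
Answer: -1080000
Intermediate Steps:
D(X) = X³
q = 625 (q = 5⁴ = 625)
q*D(-12) = 625*(-12)³ = 625*(-1728) = -1080000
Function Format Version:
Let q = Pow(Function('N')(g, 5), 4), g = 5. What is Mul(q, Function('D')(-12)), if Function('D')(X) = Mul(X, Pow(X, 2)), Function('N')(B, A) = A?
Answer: -1080000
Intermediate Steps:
Function('D')(X) = Pow(X, 3)
q = 625 (q = Pow(5, 4) = 625)
Mul(q, Function('D')(-12)) = Mul(625, Pow(-12, 3)) = Mul(625, -1728) = -1080000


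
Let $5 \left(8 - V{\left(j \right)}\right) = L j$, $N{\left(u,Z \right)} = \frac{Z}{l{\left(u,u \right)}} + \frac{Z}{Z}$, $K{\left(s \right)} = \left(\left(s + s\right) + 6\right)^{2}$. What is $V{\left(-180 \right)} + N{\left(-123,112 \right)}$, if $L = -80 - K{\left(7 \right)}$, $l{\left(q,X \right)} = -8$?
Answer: $-17285$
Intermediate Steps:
$K{\left(s \right)} = \left(6 + 2 s\right)^{2}$ ($K{\left(s \right)} = \left(2 s + 6\right)^{2} = \left(6 + 2 s\right)^{2}$)
$N{\left(u,Z \right)} = 1 - \frac{Z}{8}$ ($N{\left(u,Z \right)} = \frac{Z}{-8} + \frac{Z}{Z} = Z \left(- \frac{1}{8}\right) + 1 = - \frac{Z}{8} + 1 = 1 - \frac{Z}{8}$)
$L = -480$ ($L = -80 - 4 \left(3 + 7\right)^{2} = -80 - 4 \cdot 10^{2} = -80 - 4 \cdot 100 = -80 - 400 = -480$)
$V{\left(j \right)} = 8 + 96 j$ ($V{\left(j \right)} = 8 - \frac{\left(-480\right) j}{5} = 8 + 96 j$)
$V{\left(-180 \right)} + N{\left(-123,112 \right)} = \left(8 + 96 \left(-180\right)\right) + \left(1 - 14\right) = \left(8 - 17280\right) + \left(1 - 14\right) = -17272 - 13 = -17285$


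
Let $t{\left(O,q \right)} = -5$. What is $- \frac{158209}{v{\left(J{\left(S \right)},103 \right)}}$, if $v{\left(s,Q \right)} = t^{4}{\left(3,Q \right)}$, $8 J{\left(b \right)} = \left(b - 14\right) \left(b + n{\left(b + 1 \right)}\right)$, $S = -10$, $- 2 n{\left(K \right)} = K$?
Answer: $- \frac{158209}{625} \approx -253.13$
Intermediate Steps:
$n{\left(K \right)} = - \frac{K}{2}$
$J{\left(b \right)} = \frac{\left(-14 + b\right) \left(- \frac{1}{2} + \frac{b}{2}\right)}{8}$ ($J{\left(b \right)} = \frac{\left(b - 14\right) \left(b - \frac{b + 1}{2}\right)}{8} = \frac{\left(-14 + b\right) \left(b - \frac{1 + b}{2}\right)}{8} = \frac{\left(-14 + b\right) \left(b - \left(\frac{1}{2} + \frac{b}{2}\right)\right)}{8} = \frac{\left(-14 + b\right) \left(- \frac{1}{2} + \frac{b}{2}\right)}{8}$)
$v{\left(s,Q \right)} = 625$ ($v{\left(s,Q \right)} = \left(-5\right)^{4} = 625$)
$- \frac{158209}{v{\left(J{\left(S \right)},103 \right)}} = - \frac{158209}{625}$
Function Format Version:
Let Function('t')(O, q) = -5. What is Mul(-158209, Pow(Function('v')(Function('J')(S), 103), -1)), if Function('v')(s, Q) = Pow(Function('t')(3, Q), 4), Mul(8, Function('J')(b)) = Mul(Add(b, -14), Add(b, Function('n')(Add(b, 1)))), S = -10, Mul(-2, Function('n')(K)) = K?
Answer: Rational(-158209, 625) ≈ -253.13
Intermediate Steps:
Function('n')(K) = Mul(Rational(-1, 2), K)
Function('J')(b) = Mul(Rational(1, 8), Add(-14, b), Add(Rational(-1, 2), Mul(Rational(1, 2), b))) (Function('J')(b) = Mul(Rational(1, 8), Mul(Add(b, -14), Add(b, Mul(Rational(-1, 2), Add(b, 1))))) = Mul(Rational(1, 8), Mul(Add(-14, b), Add(b, Mul(Rational(-1, 2), Add(1, b))))) = Mul(Rational(1, 8), Mul(Add(-14, b), Add(b, Add(Rational(-1, 2), Mul(Rational(-1, 2), b))))) = Mul(Rational(1, 8), Mul(Add(-14, b), Add(Rational(-1, 2), Mul(Rational(1, 2), b)))) = Mul(Rational(1, 8), Add(-14, b), Add(Rational(-1, 2), Mul(Rational(1, 2), b))))
Function('v')(s, Q) = 625 (Function('v')(s, Q) = Pow(-5, 4) = 625)
Mul(-158209, Pow(Function('v')(Function('J')(S), 103), -1)) = Mul(-158209, Pow(625, -1)) = Mul(-158209, Rational(1, 625)) = Rational(-158209, 625)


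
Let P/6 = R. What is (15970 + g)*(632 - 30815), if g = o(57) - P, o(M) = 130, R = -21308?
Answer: -4344782484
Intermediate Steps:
P = -127848 (P = 6*(-21308) = -127848)
g = 127978 (g = 130 - 1*(-127848) = 130 + 127848 = 127978)
(15970 + g)*(632 - 30815) = (15970 + 127978)*(632 - 30815) = 143948*(-30183) = -4344782484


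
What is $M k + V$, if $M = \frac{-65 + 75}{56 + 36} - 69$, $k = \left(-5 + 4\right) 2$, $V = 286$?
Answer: $\frac{9747}{23} \approx 423.78$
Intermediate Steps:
$k = -2$ ($k = \left(-1\right) 2 = -2$)
$M = - \frac{3169}{46}$ ($M = \frac{10}{92} - 69 = 10 \cdot \frac{1}{92} - 69 = \frac{5}{46} - 69 = - \frac{3169}{46} \approx -68.891$)
$M k + V = \left(- \frac{3169}{46}\right) \left(-2\right) + 286 = \frac{3169}{23} + 286 = \frac{9747}{23}$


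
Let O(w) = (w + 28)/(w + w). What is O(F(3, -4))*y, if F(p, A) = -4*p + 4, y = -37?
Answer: 185/4 ≈ 46.250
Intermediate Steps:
F(p, A) = 4 - 4*p
O(w) = (28 + w)/(2*w) (O(w) = (28 + w)/((2*w)) = (28 + w)*(1/(2*w)) = (28 + w)/(2*w))
O(F(3, -4))*y = ((28 + (4 - 4*3))/(2*(4 - 4*3)))*(-37) = ((28 + (4 - 12))/(2*(4 - 12)))*(-37) = ((1/2)*(28 - 8)/(-8))*(-37) = ((1/2)*(-1/8)*20)*(-37) = -5/4*(-37) = 185/4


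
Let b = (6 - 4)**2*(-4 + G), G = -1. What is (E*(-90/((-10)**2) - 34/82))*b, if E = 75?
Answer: 80850/41 ≈ 1972.0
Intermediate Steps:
b = -20 (b = (6 - 4)**2*(-4 - 1) = 2**2*(-5) = 4*(-5) = -20)
(E*(-90/((-10)**2) - 34/82))*b = (75*(-90/((-10)**2) - 34/82))*(-20) = (75*(-90/100 - 34*1/82))*(-20) = (75*(-90*1/100 - 17/41))*(-20) = (75*(-9/10 - 17/41))*(-20) = (75*(-539/410))*(-20) = -8085/82*(-20) = 80850/41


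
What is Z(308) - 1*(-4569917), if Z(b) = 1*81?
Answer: 4569998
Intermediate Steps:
Z(b) = 81
Z(308) - 1*(-4569917) = 81 - 1*(-4569917) = 81 + 4569917 = 4569998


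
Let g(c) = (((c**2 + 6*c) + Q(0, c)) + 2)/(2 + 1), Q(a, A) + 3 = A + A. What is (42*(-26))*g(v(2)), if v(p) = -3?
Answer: 5824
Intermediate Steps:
Q(a, A) = -3 + 2*A (Q(a, A) = -3 + (A + A) = -3 + 2*A)
g(c) = -1/3 + c**2/3 + 8*c/3 (g(c) = (((c**2 + 6*c) + (-3 + 2*c)) + 2)/(2 + 1) = ((-3 + c**2 + 8*c) + 2)/3 = (-1 + c**2 + 8*c)*(1/3) = -1/3 + c**2/3 + 8*c/3)
(42*(-26))*g(v(2)) = (42*(-26))*(-1/3 + (1/3)*(-3)**2 + (8/3)*(-3)) = -1092*(-1/3 + (1/3)*9 - 8) = -1092*(-1/3 + 3 - 8) = -1092*(-16/3) = 5824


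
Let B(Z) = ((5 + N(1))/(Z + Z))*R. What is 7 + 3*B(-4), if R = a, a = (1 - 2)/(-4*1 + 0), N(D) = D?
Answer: 103/16 ≈ 6.4375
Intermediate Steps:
a = ¼ (a = -1/(-4 + 0) = -1/(-4) = -1*(-¼) = ¼ ≈ 0.25000)
R = ¼ ≈ 0.25000
B(Z) = 3/(4*Z) (B(Z) = ((5 + 1)/(Z + Z))*(¼) = (6/((2*Z)))*(¼) = (6*(1/(2*Z)))*(¼) = (3/Z)*(¼) = 3/(4*Z))
7 + 3*B(-4) = 7 + 3*((¾)/(-4)) = 7 + 3*((¾)*(-¼)) = 7 + 3*(-3/16) = 7 - 9/16 = 103/16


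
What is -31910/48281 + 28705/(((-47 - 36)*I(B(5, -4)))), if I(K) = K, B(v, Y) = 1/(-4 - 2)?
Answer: 8312788100/4007323 ≈ 2074.4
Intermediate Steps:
B(v, Y) = -1/6 (B(v, Y) = 1/(-6) = -1/6)
-31910/48281 + 28705/(((-47 - 36)*I(B(5, -4)))) = -31910/48281 + 28705/(((-47 - 36)*(-1/6))) = -31910*1/48281 + 28705/((-83*(-1/6))) = -31910/48281 + 28705/(83/6) = -31910/48281 + 28705*(6/83) = -31910/48281 + 172230/83 = 8312788100/4007323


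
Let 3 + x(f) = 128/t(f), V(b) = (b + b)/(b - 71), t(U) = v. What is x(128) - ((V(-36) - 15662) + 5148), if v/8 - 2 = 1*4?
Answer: 3374671/321 ≈ 10513.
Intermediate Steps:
v = 48 (v = 16 + 8*(1*4) = 16 + 8*4 = 16 + 32 = 48)
t(U) = 48
V(b) = 2*b/(-71 + b) (V(b) = (2*b)/(-71 + b) = 2*b/(-71 + b))
x(f) = -1/3 (x(f) = -3 + 128/48 = -3 + 128*(1/48) = -3 + 8/3 = -1/3)
x(128) - ((V(-36) - 15662) + 5148) = -1/3 - ((2*(-36)/(-71 - 36) - 15662) + 5148) = -1/3 - ((2*(-36)/(-107) - 15662) + 5148) = -1/3 - ((2*(-36)*(-1/107) - 15662) + 5148) = -1/3 - ((72/107 - 15662) + 5148) = -1/3 - (-1675762/107 + 5148) = -1/3 - 1*(-1124926/107) = -1/3 + 1124926/107 = 3374671/321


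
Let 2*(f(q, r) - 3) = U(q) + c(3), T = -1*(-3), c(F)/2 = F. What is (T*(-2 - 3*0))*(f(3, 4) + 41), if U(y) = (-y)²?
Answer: -309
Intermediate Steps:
c(F) = 2*F
U(y) = y²
T = 3
f(q, r) = 6 + q²/2 (f(q, r) = 3 + (q² + 2*3)/2 = 3 + (q² + 6)/2 = 3 + (6 + q²)/2 = 3 + (3 + q²/2) = 6 + q²/2)
(T*(-2 - 3*0))*(f(3, 4) + 41) = (3*(-2 - 3*0))*((6 + (½)*3²) + 41) = (3*(-2 + 0))*((6 + (½)*9) + 41) = (3*(-2))*((6 + 9/2) + 41) = -6*(21/2 + 41) = -6*103/2 = -309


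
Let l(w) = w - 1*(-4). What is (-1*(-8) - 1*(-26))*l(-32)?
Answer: -952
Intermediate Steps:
l(w) = 4 + w (l(w) = w + 4 = 4 + w)
(-1*(-8) - 1*(-26))*l(-32) = (-1*(-8) - 1*(-26))*(4 - 32) = (8 + 26)*(-28) = 34*(-28) = -952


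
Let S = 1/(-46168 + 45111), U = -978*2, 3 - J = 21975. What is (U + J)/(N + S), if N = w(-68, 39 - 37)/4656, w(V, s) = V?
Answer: 29439766944/19133 ≈ 1.5387e+6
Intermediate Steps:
J = -21972 (J = 3 - 1*21975 = 3 - 21975 = -21972)
N = -17/1164 (N = -68/4656 = -68*1/4656 = -17/1164 ≈ -0.014605)
U = -1956
S = -1/1057 (S = 1/(-1057) = -1/1057 ≈ -0.00094607)
(U + J)/(N + S) = (-1956 - 21972)/(-17/1164 - 1/1057) = -23928/(-19133/1230348) = -23928*(-1230348/19133) = 29439766944/19133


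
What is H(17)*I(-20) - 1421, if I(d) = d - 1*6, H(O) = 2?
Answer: -1473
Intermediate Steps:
I(d) = -6 + d (I(d) = d - 6 = -6 + d)
H(17)*I(-20) - 1421 = 2*(-6 - 20) - 1421 = 2*(-26) - 1421 = -52 - 1421 = -1473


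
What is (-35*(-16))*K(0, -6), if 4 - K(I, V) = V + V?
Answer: 8960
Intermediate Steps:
K(I, V) = 4 - 2*V (K(I, V) = 4 - (V + V) = 4 - 2*V)
(-35*(-16))*K(0, -6) = (-35*(-16))*(4 - 2*(-6)) = 560*(4 + 12) = 560*16 = 8960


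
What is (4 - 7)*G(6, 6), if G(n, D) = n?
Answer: -18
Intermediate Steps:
(4 - 7)*G(6, 6) = (4 - 7)*6 = -3*6 = -18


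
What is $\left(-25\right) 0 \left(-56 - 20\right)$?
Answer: $0$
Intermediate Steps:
$\left(-25\right) 0 \left(-56 - 20\right) = 0 \left(-76\right) = 0$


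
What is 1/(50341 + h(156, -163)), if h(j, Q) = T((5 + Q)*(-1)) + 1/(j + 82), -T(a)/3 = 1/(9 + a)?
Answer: 39746/2000852839 ≈ 1.9865e-5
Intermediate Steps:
T(a) = -3/(9 + a)
h(j, Q) = 1/(82 + j) - 3/(4 - Q) (h(j, Q) = -3/(9 + (5 + Q)*(-1)) + 1/(j + 82) = -3/(9 + (-5 - Q)) + 1/(82 + j) = -3/(4 - Q) + 1/(82 + j) = 1/(82 + j) - 3/(4 - Q))
1/(50341 + h(156, -163)) = 1/(50341 + (-242 - 1*(-163) - 3*156)/((4 - 1*(-163))*(82 + 156))) = 1/(50341 + (-242 + 163 - 468)/((4 + 163)*238)) = 1/(50341 + (1/238)*(-547)/167) = 1/(50341 + (1/167)*(1/238)*(-547)) = 1/(50341 - 547/39746) = 1/(2000852839/39746) = 39746/2000852839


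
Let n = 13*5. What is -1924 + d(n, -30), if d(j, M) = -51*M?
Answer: -394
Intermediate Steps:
n = 65
-1924 + d(n, -30) = -1924 - 51*(-30) = -1924 + 1530 = -394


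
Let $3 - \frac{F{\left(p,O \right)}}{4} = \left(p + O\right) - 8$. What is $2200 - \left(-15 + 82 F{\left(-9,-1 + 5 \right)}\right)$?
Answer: $-3033$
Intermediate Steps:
$F{\left(p,O \right)} = 44 - 4 O - 4 p$ ($F{\left(p,O \right)} = 12 - 4 \left(\left(p + O\right) - 8\right) = 12 - 4 \left(\left(O + p\right) - 8\right) = 12 - 4 \left(-8 + O + p\right) = 12 - \left(-32 + 4 O + 4 p\right) = 44 - 4 O - 4 p$)
$2200 - \left(-15 + 82 F{\left(-9,-1 + 5 \right)}\right) = 2200 + \left(15 - 82 \left(44 - 4 \left(-1 + 5\right) - -36\right)\right) = 2200 + \left(15 - 82 \left(44 - 16 + 36\right)\right) = 2200 + \left(15 - 5248\right) = 2200 - 5233 = -3033$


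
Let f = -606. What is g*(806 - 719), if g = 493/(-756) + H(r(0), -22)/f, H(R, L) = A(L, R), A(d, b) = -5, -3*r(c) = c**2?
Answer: -1425727/25452 ≈ -56.016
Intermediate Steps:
r(c) = -c**2/3
H(R, L) = -5
g = -49163/76356 (g = 493/(-756) - 5/(-606) = 493*(-1/756) - 5*(-1/606) = -493/756 + 5/606 = -49163/76356 ≈ -0.64387)
g*(806 - 719) = -49163*(806 - 719)/76356 = -49163/76356*87 = -1425727/25452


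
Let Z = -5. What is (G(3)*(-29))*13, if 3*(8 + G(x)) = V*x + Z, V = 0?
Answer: 10933/3 ≈ 3644.3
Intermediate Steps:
G(x) = -29/3 (G(x) = -8 + (0*x - 5)/3 = -8 + (0 - 5)/3 = -8 + (1/3)*(-5) = -8 - 5/3 = -29/3)
(G(3)*(-29))*13 = -29/3*(-29)*13 = (841/3)*13 = 10933/3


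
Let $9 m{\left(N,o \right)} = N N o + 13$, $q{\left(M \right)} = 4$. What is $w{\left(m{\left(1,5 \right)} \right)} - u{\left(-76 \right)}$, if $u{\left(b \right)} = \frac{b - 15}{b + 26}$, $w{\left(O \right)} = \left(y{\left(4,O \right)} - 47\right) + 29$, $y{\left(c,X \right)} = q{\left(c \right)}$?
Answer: $- \frac{791}{50} \approx -15.82$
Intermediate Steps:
$y{\left(c,X \right)} = 4$
$m{\left(N,o \right)} = \frac{13}{9} + \frac{o N^{2}}{9}$ ($m{\left(N,o \right)} = \frac{N N o + 13}{9} = \frac{N^{2} o + 13}{9} = \frac{o N^{2} + 13}{9} = \frac{13 + o N^{2}}{9} = \frac{13}{9} + \frac{o N^{2}}{9}$)
$w{\left(O \right)} = -14$ ($w{\left(O \right)} = \left(4 - 47\right) + 29 = -43 + 29 = -14$)
$u{\left(b \right)} = \frac{-15 + b}{26 + b}$
$w{\left(m{\left(1,5 \right)} \right)} - u{\left(-76 \right)} = -14 - \frac{-15 - 76}{26 - 76} = -14 - \frac{1}{-50} \left(-91\right) = -14 - \left(- \frac{1}{50}\right) \left(-91\right) = -14 - \frac{91}{50} = - \frac{791}{50}$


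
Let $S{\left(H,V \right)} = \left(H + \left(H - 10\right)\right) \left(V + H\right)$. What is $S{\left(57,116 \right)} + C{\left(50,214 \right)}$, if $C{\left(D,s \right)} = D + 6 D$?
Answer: $18342$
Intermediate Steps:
$C{\left(D,s \right)} = 7 D$
$S{\left(H,V \right)} = \left(-10 + 2 H\right) \left(H + V\right)$ ($S{\left(H,V \right)} = \left(H + \left(-10 + H\right)\right) \left(H + V\right) = \left(-10 + 2 H\right) \left(H + V\right)$)
$S{\left(57,116 \right)} + C{\left(50,214 \right)} = \left(\left(-10\right) 57 - 1160 + 2 \cdot 57^{2} + 2 \cdot 57 \cdot 116\right) + 7 \cdot 50 = \left(-570 - 1160 + 2 \cdot 3249 + 13224\right) + 350 = \left(-570 - 1160 + 6498 + 13224\right) + 350 = 17992 + 350 = 18342$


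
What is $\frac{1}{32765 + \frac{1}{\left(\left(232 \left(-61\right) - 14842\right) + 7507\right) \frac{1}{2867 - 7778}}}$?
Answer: $\frac{21487}{704026466} \approx 3.052 \cdot 10^{-5}$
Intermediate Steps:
$\frac{1}{32765 + \frac{1}{\left(\left(232 \left(-61\right) - 14842\right) + 7507\right) \frac{1}{2867 - 7778}}} = \frac{1}{32765 + \frac{1}{\left(\left(-14152 - 14842\right) + 7507\right) \frac{1}{-4911}}} = \frac{1}{32765 + \frac{1}{\left(-28994 + 7507\right) \left(- \frac{1}{4911}\right)}} = \frac{1}{32765 + \frac{1}{\left(-21487\right) \left(- \frac{1}{4911}\right)}} = \frac{1}{32765 + \frac{1}{\frac{21487}{4911}}} = \frac{1}{32765 + \frac{4911}{21487}} = \frac{1}{\frac{704026466}{21487}} = \frac{21487}{704026466}$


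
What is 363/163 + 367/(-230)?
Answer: 23669/37490 ≈ 0.63134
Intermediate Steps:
363/163 + 367/(-230) = 363*(1/163) + 367*(-1/230) = 363/163 - 367/230 = 23669/37490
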